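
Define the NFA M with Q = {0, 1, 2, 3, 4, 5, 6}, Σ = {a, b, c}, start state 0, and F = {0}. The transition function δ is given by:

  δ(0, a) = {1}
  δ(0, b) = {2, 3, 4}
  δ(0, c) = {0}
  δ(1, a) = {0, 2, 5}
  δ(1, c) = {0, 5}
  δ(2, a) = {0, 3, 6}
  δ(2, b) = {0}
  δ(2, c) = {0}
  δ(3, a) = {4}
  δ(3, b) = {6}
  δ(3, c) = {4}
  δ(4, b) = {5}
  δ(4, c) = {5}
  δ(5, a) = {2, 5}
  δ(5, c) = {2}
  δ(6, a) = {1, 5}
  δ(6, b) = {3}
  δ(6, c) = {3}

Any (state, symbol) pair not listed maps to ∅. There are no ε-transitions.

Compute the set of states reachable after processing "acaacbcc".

{0, 2, 4, 5}

Start in {0}.
Read 'a': 0→{1}; now {1}.
Read 'c': 1→{0, 5}; now {0, 5}.
Read 'a': 0→{1}, 5→{2, 5}; now {1, 2, 5}.
Read 'a': 1→{0, 2, 5}, 2→{0, 3, 6}, 5→{2, 5}; now {0, 2, 3, 5, 6}.
Read 'c': 0→{0}, 2→{0}, 3→{4}, 5→{2}, 6→{3}; now {0, 2, 3, 4}.
Read 'b': 0→{2, 3, 4}, 2→{0}, 3→{6}, 4→{5}; now {0, 2, 3, 4, 5, 6}.
Read 'c': 0→{0}, 2→{0}, 3→{4}, 4→{5}, 5→{2}, 6→{3}; now {0, 2, 3, 4, 5}.
Read 'c': 0→{0}, 2→{0}, 3→{4}, 4→{5}, 5→{2}; now {0, 2, 4, 5}.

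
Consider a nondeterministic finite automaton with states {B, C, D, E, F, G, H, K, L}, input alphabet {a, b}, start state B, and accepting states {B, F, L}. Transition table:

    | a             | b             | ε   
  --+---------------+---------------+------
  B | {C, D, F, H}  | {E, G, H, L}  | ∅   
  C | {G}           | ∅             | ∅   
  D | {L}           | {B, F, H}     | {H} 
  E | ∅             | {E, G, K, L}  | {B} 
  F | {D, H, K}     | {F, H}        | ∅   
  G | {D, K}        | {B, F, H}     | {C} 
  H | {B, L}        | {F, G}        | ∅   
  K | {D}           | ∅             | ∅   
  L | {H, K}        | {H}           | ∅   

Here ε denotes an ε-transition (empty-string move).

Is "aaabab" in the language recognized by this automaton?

Yes

Start in {B}.
Read 'a': B→{C, D, F, H}; now {C, D, F, H}.
Read 'a': C→{G}, D→{L}, F→{D, H, K}, H→{B, L}; union {B, D, G, H, K, L}; ε-closure = {B, C, D, G, H, K, L}.
Read 'a': B→{C, D, F, H}, C→{G}, D→{L}, G→{D, K}, H→{B, L}, K→{D}, L→{H, K}; now {B, C, D, F, G, H, K, L}.
Read 'b': B→{E, G, H, L}, C→∅, D→{B, F, H}, F→{F, H}, G→{B, F, H}, H→{F, G}, K→∅, L→{H}; union {B, E, F, G, H, L}; ε-closure = {B, C, E, F, G, H, L}.
Read 'a': B→{C, D, F, H}, C→{G}, E→∅, F→{D, H, K}, G→{D, K}, H→{B, L}, L→{H, K}; now {B, C, D, F, G, H, K, L}.
Read 'b': B→{E, G, H, L}, C→∅, D→{B, F, H}, F→{F, H}, G→{B, F, H}, H→{F, G}, K→∅, L→{H}; union {B, E, F, G, H, L}; ε-closure = {B, C, E, F, G, H, L}.
The final set {B, C, E, F, G, H, L} contains the accepting states B, F, L.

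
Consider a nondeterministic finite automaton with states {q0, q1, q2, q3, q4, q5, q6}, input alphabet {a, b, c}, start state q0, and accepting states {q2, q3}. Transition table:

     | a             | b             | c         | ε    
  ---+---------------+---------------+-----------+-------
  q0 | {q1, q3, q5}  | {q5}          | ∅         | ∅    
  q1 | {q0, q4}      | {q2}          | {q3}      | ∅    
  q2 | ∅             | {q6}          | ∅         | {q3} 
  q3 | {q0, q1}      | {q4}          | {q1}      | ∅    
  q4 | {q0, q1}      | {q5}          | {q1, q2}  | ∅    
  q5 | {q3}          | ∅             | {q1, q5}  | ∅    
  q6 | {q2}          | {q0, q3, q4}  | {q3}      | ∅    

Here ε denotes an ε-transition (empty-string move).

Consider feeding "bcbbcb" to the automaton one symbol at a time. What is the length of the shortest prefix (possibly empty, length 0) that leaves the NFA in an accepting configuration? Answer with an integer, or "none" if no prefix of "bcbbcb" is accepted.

Start in {q0}.
Read 'b': {q0} → {q5}.
Read 'c': {q5} → {q1, q5}.
Read 'b': {q1, q5} → {q2, q3}.
None of the earlier sets intersect F, but {q2, q3} does.

3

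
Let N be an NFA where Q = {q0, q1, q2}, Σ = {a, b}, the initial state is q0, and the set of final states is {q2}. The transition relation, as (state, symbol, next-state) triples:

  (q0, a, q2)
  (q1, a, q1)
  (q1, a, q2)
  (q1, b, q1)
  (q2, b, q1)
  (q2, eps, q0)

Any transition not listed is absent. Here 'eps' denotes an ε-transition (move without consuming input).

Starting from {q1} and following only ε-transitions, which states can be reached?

{q1}

Begin with {q1}.
No ε-moves leave this set, so the closure equals the set itself.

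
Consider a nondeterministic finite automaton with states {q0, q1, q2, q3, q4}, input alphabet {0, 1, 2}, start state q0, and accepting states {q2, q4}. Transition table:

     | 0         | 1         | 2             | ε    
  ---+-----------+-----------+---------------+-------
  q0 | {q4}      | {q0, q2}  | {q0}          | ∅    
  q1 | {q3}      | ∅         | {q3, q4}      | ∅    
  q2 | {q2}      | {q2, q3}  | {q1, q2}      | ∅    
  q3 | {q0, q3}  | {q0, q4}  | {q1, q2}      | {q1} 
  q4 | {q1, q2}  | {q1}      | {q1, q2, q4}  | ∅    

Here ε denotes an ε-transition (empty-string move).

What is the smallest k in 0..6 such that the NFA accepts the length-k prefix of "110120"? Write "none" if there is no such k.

1

Start in {q0}.
Read '1': {q0} → {q0, q2}.
None of the earlier sets intersect F, but {q0, q2} does.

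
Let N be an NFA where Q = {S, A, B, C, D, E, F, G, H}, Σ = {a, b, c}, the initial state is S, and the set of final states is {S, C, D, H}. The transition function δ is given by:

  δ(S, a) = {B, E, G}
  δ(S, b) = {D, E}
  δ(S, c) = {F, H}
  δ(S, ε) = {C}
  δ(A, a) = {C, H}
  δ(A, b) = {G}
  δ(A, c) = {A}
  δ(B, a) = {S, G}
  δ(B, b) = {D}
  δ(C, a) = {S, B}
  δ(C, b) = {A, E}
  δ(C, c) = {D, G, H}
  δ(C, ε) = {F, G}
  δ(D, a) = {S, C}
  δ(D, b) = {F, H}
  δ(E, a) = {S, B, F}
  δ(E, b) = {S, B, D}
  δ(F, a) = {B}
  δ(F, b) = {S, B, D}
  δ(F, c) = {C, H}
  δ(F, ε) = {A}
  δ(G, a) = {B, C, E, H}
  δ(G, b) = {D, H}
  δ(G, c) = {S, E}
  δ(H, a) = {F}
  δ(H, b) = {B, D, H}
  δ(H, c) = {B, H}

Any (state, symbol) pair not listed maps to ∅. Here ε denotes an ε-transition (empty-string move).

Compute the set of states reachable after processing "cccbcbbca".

{S, A, B, C, E, F, G, H}

Start: ε-closure({S}) = {S, A, C, F, G}.
Read 'c': S→{F, H}, A→{A}, C→{D, G, H}, F→{C, H}, G→{S, E}; now {S, A, C, D, E, F, G, H}.
Read 'c': S→{F, H}, A→{A}, C→{D, G, H}, D→∅, E→∅, F→{C, H}, G→{S, E}, H→{B, H}; now {S, A, B, C, D, E, F, G, H}.
Read 'c': S→{F, H}, A→{A}, B→∅, C→{D, G, H}, D→∅, E→∅, F→{C, H}, G→{S, E}, H→{B, H}; now {S, A, B, C, D, E, F, G, H}.
Read 'b': S→{D, E}, A→{G}, B→{D}, C→{A, E}, D→{F, H}, E→{S, B, D}, F→{S, B, D}, G→{D, H}, H→{B, D, H}; union {S, A, B, D, E, F, G, H}; ε-closure = {S, A, B, C, D, E, F, G, H}.
Read 'c': S→{F, H}, A→{A}, B→∅, C→{D, G, H}, D→∅, E→∅, F→{C, H}, G→{S, E}, H→{B, H}; now {S, A, B, C, D, E, F, G, H}.
Read 'b': S→{D, E}, A→{G}, B→{D}, C→{A, E}, D→{F, H}, E→{S, B, D}, F→{S, B, D}, G→{D, H}, H→{B, D, H}; union {S, A, B, D, E, F, G, H}; ε-closure = {S, A, B, C, D, E, F, G, H}.
Read 'b': S→{D, E}, A→{G}, B→{D}, C→{A, E}, D→{F, H}, E→{S, B, D}, F→{S, B, D}, G→{D, H}, H→{B, D, H}; union {S, A, B, D, E, F, G, H}; ε-closure = {S, A, B, C, D, E, F, G, H}.
Read 'c': S→{F, H}, A→{A}, B→∅, C→{D, G, H}, D→∅, E→∅, F→{C, H}, G→{S, E}, H→{B, H}; now {S, A, B, C, D, E, F, G, H}.
Read 'a': S→{B, E, G}, A→{C, H}, B→{S, G}, C→{S, B}, D→{S, C}, E→{S, B, F}, F→{B}, G→{B, C, E, H}, H→{F}; union {S, B, C, E, F, G, H}; ε-closure = {S, A, B, C, E, F, G, H}.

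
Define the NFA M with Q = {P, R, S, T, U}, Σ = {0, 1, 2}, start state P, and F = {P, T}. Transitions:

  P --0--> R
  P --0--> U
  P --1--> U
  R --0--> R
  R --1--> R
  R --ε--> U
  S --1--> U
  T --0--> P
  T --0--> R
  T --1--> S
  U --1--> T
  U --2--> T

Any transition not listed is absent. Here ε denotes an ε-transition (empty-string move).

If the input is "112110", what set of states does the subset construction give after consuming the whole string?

Start in {P}.
Read '1': P→{U}; now {U}.
Read '1': U→{T}; now {T}.
Read '2': T→∅; now ∅.
The set is empty and remains empty for the remaining 3 symbols.

∅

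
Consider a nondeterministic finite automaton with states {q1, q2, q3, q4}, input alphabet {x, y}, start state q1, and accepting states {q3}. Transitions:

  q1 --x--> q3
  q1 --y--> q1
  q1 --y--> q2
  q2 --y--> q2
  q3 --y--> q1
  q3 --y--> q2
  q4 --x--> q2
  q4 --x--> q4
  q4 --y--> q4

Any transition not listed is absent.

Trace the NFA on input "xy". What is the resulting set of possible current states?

Start in {q1}.
Read 'x': q1→{q3}; now {q3}.
Read 'y': q3→{q1, q2}; now {q1, q2}.

{q1, q2}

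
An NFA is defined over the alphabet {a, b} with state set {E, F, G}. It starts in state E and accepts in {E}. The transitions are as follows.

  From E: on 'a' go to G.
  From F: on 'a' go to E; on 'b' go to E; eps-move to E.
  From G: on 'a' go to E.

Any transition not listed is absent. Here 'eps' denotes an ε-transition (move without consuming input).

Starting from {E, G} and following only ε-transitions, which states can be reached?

Begin with {E, G}.
No ε-moves leave this set, so the closure equals the set itself.

{E, G}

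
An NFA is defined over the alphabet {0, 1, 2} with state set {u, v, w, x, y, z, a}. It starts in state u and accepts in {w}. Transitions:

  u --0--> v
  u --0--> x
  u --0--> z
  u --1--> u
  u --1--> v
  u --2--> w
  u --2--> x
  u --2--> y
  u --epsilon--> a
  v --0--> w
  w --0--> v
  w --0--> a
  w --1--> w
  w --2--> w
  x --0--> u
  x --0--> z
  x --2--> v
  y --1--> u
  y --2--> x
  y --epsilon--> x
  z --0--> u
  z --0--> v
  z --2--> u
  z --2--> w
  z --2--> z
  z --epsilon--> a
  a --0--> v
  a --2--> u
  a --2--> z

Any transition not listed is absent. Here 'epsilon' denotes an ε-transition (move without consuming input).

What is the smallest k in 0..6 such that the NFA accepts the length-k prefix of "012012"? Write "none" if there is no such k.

Start: ε-closure({u}) = {u, a}.
Read '0': u→{v, x, z}, a→{v}; union {v, x, z}; ε-closure = {v, x, z, a}.
Read '1': v→∅, x→∅, z→∅, a→∅; now ∅.
The set is empty and remains empty for the remaining 4 symbols.
No reachable set along the way intersects F.

none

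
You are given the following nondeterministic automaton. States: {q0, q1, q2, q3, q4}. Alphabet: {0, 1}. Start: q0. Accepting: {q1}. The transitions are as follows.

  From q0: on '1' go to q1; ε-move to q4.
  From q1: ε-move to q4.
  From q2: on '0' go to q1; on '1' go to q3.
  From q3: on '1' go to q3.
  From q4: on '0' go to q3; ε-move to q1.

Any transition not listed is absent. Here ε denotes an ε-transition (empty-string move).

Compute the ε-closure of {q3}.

{q3}

Begin with {q3}.
No ε-moves leave this set, so the closure equals the set itself.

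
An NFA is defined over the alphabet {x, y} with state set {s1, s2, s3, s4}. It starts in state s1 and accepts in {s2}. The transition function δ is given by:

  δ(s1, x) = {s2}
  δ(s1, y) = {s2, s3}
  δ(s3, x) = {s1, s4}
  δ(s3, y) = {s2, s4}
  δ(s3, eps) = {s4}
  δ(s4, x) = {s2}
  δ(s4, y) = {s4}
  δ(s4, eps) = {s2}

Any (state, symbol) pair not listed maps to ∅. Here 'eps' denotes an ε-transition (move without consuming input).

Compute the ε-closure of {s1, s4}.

{s1, s2, s4}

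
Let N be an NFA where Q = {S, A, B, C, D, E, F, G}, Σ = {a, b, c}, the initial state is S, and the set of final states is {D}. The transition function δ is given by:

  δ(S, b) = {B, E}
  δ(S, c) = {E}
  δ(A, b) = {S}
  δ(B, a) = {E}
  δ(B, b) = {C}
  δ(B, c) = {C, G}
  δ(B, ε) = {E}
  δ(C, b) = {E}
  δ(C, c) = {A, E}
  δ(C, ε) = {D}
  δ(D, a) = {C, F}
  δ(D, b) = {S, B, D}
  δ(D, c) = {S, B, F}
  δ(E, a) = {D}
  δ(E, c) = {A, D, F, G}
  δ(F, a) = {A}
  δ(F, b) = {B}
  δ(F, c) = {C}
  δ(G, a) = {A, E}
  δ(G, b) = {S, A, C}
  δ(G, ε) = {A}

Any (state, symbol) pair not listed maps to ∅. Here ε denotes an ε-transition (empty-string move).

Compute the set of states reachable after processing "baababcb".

Start in {S}.
Read 'b': {S} → {B, E}.
Read 'a': {B, E} → {D, E}.
Read 'a': {D, E} → {C, D, F}.
Read 'b': {C, D, F} → {S, B, D, E}.
Read 'a': {S, B, D, E} → {C, D, E, F}.
Read 'b': {C, D, E, F} → {S, B, D, E}.
Read 'c': {S, B, D, E} → {S, A, B, C, D, E, F, G}.
Read 'b': {S, A, B, C, D, E, F, G} → {S, A, B, C, D, E}.

{S, A, B, C, D, E}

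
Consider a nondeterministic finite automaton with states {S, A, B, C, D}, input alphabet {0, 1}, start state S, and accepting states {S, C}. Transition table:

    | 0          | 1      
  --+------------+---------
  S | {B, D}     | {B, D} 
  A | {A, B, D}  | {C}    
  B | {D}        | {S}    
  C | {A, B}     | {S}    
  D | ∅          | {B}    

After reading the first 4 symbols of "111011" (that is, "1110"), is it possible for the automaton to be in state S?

No

Start in {S}.
Read '1': {S} → {B, D}.
Read '1': {B, D} → {S, B}.
Read '1': {S, B} → {S, B, D}.
Read '0': {S, B, D} → {B, D}.
State S is not in {B, D}.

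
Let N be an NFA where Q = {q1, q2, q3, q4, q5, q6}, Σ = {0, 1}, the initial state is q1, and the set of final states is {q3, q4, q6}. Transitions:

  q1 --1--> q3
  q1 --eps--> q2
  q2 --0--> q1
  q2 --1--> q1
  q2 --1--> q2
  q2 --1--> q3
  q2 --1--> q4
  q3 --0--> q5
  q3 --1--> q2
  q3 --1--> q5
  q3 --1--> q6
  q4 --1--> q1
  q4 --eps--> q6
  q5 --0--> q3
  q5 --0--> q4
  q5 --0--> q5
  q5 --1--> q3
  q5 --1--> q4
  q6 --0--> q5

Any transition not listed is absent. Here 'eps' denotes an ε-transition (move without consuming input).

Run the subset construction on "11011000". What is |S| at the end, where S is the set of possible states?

Start: ε-closure({q1}) = {q1, q2}.
Read '1': q1→{q3}, q2→{q1, q2, q3, q4}; union {q1, q2, q3, q4}; ε-closure = {q1, q2, q3, q4, q6}.
Read '1': q1→{q3}, q2→{q1, q2, q3, q4}, q3→{q2, q5, q6}, q4→{q1}, q6→∅; now {q1, q2, q3, q4, q5, q6}.
Read '0': q1→∅, q2→{q1}, q3→{q5}, q4→∅, q5→{q3, q4, q5}, q6→{q5}; union {q1, q3, q4, q5}; ε-closure = {q1, q2, q3, q4, q5, q6}.
Read '1': q1→{q3}, q2→{q1, q2, q3, q4}, q3→{q2, q5, q6}, q4→{q1}, q5→{q3, q4}, q6→∅; now {q1, q2, q3, q4, q5, q6}.
Read '1': q1→{q3}, q2→{q1, q2, q3, q4}, q3→{q2, q5, q6}, q4→{q1}, q5→{q3, q4}, q6→∅; now {q1, q2, q3, q4, q5, q6}.
Read '0': q1→∅, q2→{q1}, q3→{q5}, q4→∅, q5→{q3, q4, q5}, q6→{q5}; union {q1, q3, q4, q5}; ε-closure = {q1, q2, q3, q4, q5, q6}.
Read '0': q1→∅, q2→{q1}, q3→{q5}, q4→∅, q5→{q3, q4, q5}, q6→{q5}; union {q1, q3, q4, q5}; ε-closure = {q1, q2, q3, q4, q5, q6}.
Read '0': q1→∅, q2→{q1}, q3→{q5}, q4→∅, q5→{q3, q4, q5}, q6→{q5}; union {q1, q3, q4, q5}; ε-closure = {q1, q2, q3, q4, q5, q6}.
That set has 6 states.

6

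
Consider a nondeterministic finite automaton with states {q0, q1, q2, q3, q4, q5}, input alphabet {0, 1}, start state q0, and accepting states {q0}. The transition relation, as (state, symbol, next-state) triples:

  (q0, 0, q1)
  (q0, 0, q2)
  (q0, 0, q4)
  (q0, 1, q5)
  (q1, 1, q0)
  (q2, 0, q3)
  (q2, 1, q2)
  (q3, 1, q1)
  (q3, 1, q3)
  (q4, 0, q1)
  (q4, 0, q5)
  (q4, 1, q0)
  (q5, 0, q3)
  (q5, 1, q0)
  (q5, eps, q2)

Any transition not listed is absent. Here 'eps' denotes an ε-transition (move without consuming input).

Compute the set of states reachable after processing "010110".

{q1, q2, q3, q4}

Start in {q0}.
Read '0': q0→{q1, q2, q4}; now {q1, q2, q4}.
Read '1': q1→{q0}, q2→{q2}, q4→{q0}; now {q0, q2}.
Read '0': q0→{q1, q2, q4}, q2→{q3}; now {q1, q2, q3, q4}.
Read '1': q1→{q0}, q2→{q2}, q3→{q1, q3}, q4→{q0}; now {q0, q1, q2, q3}.
Read '1': q0→{q5}, q1→{q0}, q2→{q2}, q3→{q1, q3}; now {q0, q1, q2, q3, q5}.
Read '0': q0→{q1, q2, q4}, q1→∅, q2→{q3}, q3→∅, q5→{q3}; now {q1, q2, q3, q4}.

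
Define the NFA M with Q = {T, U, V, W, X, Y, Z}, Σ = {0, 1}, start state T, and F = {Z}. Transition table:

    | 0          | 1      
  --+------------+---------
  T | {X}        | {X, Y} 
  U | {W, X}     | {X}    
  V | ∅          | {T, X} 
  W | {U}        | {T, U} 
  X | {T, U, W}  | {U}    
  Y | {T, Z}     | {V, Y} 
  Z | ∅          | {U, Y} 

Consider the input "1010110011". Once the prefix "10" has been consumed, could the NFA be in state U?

Start in {T}.
Read '1': T→{X, Y}; now {X, Y}.
Read '0': X→{T, U, W}, Y→{T, Z}; now {T, U, W, Z}.
State U is in {T, U, W, Z}.

Yes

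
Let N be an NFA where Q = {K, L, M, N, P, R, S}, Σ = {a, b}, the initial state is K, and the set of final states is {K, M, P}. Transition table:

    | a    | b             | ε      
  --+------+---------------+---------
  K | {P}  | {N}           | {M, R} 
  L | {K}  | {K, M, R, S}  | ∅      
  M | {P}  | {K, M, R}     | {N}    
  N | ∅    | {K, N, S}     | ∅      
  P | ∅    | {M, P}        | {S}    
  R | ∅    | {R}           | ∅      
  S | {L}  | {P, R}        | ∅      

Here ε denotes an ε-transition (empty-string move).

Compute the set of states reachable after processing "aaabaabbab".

{K, M, N, P, R, S}

Start: ε-closure({K}) = {K, M, N, R}.
Read 'a': K→{P}, M→{P}, N→∅, R→∅; union {P}; ε-closure = {P, S}.
Read 'a': P→∅, S→{L}; now {L}.
Read 'a': L→{K}; union {K}; ε-closure = {K, M, N, R}.
Read 'b': K→{N}, M→{K, M, R}, N→{K, N, S}, R→{R}; now {K, M, N, R, S}.
Read 'a': K→{P}, M→{P}, N→∅, R→∅, S→{L}; union {L, P}; ε-closure = {L, P, S}.
Read 'a': L→{K}, P→∅, S→{L}; union {K, L}; ε-closure = {K, L, M, N, R}.
Read 'b': K→{N}, L→{K, M, R, S}, M→{K, M, R}, N→{K, N, S}, R→{R}; now {K, M, N, R, S}.
Read 'b': K→{N}, M→{K, M, R}, N→{K, N, S}, R→{R}, S→{P, R}; now {K, M, N, P, R, S}.
Read 'a': K→{P}, M→{P}, N→∅, P→∅, R→∅, S→{L}; union {L, P}; ε-closure = {L, P, S}.
Read 'b': L→{K, M, R, S}, P→{M, P}, S→{P, R}; union {K, M, P, R, S}; ε-closure = {K, M, N, P, R, S}.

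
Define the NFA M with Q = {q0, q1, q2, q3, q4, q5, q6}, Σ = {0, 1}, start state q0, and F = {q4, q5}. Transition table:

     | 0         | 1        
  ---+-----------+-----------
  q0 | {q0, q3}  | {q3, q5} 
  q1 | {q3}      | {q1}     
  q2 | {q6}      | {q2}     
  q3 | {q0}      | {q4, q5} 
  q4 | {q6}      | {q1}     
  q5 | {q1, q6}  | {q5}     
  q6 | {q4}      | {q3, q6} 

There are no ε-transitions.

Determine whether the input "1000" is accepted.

No

Start in {q0}.
Read '1': {q0} → {q3, q5}.
Read '0': {q3, q5} → {q0, q1, q6}.
Read '0': {q0, q1, q6} → {q0, q3, q4}.
Read '0': {q0, q3, q4} → {q0, q3, q6}.
The final set {q0, q3, q6} contains no accepting state.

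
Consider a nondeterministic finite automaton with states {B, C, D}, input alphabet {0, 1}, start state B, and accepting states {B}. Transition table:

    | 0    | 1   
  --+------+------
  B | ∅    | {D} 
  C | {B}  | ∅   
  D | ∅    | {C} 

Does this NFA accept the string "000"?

No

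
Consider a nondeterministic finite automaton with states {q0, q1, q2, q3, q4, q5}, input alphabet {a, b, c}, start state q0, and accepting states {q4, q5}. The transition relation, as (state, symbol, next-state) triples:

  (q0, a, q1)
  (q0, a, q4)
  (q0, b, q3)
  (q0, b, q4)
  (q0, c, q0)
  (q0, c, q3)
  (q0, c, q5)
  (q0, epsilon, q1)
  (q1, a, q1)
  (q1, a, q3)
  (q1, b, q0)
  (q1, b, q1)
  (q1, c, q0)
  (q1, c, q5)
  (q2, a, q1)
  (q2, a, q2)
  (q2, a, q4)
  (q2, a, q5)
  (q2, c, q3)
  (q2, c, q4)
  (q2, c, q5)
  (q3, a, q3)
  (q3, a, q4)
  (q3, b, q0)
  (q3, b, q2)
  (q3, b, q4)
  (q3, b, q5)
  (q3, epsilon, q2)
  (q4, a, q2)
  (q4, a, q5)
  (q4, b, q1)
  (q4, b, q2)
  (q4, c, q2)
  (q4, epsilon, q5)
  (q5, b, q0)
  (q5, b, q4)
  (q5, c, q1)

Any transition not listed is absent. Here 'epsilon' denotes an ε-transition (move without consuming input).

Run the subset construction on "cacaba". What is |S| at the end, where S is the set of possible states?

5

Start: ε-closure({q0}) = {q0, q1}.
Read 'c': {q0, q1} → {q0, q1, q2, q3, q5}.
Read 'a': {q0, q1, q2, q3, q5} → {q1, q2, q3, q4, q5}.
Read 'c': {q1, q2, q3, q4, q5} → {q0, q1, q2, q3, q4, q5}.
Read 'a': {q0, q1, q2, q3, q4, q5} → {q1, q2, q3, q4, q5}.
Read 'b': {q1, q2, q3, q4, q5} → {q0, q1, q2, q4, q5}.
Read 'a': {q0, q1, q2, q4, q5} → {q1, q2, q3, q4, q5}.
That set has 5 states.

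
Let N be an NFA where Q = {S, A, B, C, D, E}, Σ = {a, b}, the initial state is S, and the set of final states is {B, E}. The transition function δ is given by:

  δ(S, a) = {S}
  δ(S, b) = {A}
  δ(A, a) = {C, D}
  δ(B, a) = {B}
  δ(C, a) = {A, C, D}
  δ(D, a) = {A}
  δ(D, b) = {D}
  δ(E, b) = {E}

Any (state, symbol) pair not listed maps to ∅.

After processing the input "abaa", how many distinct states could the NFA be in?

Start in {S}.
Read 'a': {S} → {S}.
Read 'b': {S} → {A}.
Read 'a': {A} → {C, D}.
Read 'a': {C, D} → {A, C, D}.
That set has 3 states.

3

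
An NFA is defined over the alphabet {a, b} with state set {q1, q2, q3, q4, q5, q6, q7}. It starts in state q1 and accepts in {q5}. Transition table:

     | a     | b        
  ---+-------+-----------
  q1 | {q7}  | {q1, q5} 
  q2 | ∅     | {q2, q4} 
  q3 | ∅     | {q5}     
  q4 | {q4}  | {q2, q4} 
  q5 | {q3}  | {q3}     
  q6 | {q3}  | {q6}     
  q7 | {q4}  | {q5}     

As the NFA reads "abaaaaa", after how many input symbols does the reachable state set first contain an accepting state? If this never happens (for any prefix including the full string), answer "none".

Start in {q1}.
Read 'a': {q1} → {q7}.
Read 'b': {q7} → {q5}.
None of the earlier sets intersect F, but {q5} does.

2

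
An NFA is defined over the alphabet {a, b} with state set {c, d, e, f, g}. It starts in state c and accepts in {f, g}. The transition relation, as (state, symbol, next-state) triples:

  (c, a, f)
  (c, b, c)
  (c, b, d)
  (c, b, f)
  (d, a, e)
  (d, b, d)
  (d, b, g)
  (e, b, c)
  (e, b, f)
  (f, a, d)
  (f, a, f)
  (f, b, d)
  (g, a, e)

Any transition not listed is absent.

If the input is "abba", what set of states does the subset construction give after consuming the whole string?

{e}

Start in {c}.
Read 'a': c→{f}; now {f}.
Read 'b': f→{d}; now {d}.
Read 'b': d→{d, g}; now {d, g}.
Read 'a': d→{e}, g→{e}; now {e}.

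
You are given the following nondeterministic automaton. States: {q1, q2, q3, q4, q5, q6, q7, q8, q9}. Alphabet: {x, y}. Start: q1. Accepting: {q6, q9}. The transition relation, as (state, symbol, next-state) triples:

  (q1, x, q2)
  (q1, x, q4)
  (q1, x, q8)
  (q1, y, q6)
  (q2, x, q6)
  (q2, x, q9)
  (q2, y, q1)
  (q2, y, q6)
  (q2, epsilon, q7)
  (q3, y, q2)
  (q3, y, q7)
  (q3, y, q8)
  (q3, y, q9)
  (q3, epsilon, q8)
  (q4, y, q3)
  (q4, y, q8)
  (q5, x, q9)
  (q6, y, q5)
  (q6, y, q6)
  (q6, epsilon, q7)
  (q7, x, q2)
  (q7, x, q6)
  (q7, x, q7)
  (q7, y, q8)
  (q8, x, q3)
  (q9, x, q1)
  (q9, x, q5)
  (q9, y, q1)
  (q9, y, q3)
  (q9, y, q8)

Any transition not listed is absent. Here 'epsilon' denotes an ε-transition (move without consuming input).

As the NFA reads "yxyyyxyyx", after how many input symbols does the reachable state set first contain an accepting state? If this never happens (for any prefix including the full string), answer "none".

Start in {q1}.
Read 'y': q1→{q6}; union {q6}; ε-closure = {q6, q7}.
None of the earlier sets intersect F, but {q6, q7} does.

1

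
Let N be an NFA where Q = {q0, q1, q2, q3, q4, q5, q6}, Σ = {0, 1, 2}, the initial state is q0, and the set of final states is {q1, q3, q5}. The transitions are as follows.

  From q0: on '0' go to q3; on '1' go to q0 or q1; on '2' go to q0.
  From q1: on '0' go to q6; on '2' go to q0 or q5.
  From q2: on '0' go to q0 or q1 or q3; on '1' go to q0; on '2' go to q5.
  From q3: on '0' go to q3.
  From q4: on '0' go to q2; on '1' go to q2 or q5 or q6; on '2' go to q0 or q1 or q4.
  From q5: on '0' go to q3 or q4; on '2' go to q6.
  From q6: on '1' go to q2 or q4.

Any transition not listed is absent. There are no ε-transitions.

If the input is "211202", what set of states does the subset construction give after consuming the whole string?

{q0, q1, q4}

Start in {q0}.
Read '2': q0→{q0}; now {q0}.
Read '1': q0→{q0, q1}; now {q0, q1}.
Read '1': q0→{q0, q1}, q1→∅; now {q0, q1}.
Read '2': q0→{q0}, q1→{q0, q5}; now {q0, q5}.
Read '0': q0→{q3}, q5→{q3, q4}; now {q3, q4}.
Read '2': q3→∅, q4→{q0, q1, q4}; now {q0, q1, q4}.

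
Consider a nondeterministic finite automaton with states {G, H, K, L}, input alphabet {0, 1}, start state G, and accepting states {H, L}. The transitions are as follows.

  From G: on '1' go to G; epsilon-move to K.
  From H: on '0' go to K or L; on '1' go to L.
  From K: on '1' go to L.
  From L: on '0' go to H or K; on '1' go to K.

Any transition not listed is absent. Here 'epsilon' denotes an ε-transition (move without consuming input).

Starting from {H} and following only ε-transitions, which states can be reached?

Begin with {H}.
No ε-moves leave this set, so the closure equals the set itself.

{H}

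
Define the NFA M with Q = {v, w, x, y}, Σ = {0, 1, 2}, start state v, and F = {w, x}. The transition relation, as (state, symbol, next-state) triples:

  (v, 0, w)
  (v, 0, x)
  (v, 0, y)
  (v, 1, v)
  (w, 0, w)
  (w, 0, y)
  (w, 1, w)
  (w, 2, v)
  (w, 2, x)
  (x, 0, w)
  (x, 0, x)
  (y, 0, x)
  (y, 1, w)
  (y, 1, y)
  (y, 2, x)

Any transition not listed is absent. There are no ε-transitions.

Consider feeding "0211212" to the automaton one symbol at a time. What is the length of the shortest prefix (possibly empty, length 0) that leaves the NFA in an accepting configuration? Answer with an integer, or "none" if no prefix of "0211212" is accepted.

1

Start in {v}.
Read '0': v→{w, x, y}; now {w, x, y}.
None of the earlier sets intersect F, but {w, x, y} does.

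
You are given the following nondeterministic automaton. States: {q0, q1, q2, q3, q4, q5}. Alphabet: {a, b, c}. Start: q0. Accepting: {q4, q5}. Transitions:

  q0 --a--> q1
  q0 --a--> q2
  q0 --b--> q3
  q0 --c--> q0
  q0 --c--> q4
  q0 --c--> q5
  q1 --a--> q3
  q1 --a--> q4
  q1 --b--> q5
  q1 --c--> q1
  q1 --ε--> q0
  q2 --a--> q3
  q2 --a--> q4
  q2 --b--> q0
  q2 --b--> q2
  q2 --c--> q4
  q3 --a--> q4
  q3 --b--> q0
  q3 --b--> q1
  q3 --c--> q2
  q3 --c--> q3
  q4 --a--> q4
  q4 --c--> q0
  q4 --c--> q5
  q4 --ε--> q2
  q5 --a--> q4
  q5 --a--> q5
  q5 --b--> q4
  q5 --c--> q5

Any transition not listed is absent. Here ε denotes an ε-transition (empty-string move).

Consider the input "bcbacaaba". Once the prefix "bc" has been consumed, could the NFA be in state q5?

Start in {q0}.
Read 'b': {q0} → {q3}.
Read 'c': {q3} → {q2, q3}.
State q5 is not in {q2, q3}.

No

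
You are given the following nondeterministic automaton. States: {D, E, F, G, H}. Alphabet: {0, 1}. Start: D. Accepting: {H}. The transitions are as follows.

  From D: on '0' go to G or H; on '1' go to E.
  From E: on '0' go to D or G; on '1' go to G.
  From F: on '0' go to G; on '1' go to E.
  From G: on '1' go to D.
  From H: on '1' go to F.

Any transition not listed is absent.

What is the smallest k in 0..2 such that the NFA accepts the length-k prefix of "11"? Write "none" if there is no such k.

Start in {D}.
Read '1': {D} → {E}.
Read '1': {E} → {G}.
No reachable set along the way intersects F.

none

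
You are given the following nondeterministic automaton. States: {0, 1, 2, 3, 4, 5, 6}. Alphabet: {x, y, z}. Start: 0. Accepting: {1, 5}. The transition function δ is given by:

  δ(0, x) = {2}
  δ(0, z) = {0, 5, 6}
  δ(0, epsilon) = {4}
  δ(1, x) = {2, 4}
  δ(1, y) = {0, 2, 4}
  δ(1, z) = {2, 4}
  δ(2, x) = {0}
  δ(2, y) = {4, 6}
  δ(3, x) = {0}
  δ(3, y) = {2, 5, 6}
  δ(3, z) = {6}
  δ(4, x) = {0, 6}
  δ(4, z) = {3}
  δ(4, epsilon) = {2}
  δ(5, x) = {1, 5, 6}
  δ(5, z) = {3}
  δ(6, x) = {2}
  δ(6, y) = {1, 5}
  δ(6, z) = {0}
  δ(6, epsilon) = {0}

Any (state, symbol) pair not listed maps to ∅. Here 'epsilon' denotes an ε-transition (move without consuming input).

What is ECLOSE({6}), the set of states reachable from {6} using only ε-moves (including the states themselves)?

{0, 2, 4, 6}

Begin with {6}.
ε-move 6 → 0; add 0.
ε-move 0 → 4; add 4.
ε-move 4 → 2; add 2.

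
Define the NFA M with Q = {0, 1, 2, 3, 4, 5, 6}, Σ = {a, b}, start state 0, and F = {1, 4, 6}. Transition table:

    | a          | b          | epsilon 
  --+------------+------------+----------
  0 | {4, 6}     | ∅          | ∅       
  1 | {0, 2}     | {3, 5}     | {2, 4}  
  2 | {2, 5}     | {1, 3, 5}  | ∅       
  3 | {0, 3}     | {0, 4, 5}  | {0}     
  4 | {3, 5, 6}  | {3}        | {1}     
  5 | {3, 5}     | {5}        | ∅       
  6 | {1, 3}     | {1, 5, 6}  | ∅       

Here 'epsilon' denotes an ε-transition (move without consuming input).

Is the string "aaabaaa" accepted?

Yes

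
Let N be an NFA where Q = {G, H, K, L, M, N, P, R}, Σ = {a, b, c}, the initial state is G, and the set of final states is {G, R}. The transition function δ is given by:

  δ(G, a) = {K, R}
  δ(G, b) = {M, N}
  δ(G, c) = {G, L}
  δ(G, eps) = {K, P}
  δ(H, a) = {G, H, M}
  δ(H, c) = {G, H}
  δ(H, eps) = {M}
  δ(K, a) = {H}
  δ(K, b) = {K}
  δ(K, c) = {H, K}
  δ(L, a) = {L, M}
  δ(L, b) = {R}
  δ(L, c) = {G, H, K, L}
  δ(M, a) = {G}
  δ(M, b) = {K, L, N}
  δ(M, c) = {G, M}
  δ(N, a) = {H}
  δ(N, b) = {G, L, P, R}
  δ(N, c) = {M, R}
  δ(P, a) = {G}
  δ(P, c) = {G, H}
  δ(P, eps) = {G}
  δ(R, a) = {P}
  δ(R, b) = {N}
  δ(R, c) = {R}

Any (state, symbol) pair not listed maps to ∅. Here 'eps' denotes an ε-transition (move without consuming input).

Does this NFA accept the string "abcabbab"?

Start: ε-closure({G}) = {G, K, P}.
Read 'a': G→{K, R}, K→{H}, P→{G}; union {G, H, K, R}; ε-closure = {G, H, K, M, P, R}.
Read 'b': G→{M, N}, H→∅, K→{K}, M→{K, L, N}, P→∅, R→{N}; now {K, L, M, N}.
Read 'c': K→{H, K}, L→{G, H, K, L}, M→{G, M}, N→{M, R}; union {G, H, K, L, M, R}; ε-closure = {G, H, K, L, M, P, R}.
Read 'a': G→{K, R}, H→{G, H, M}, K→{H}, L→{L, M}, M→{G}, P→{G}, R→{P}; now {G, H, K, L, M, P, R}.
Read 'b': G→{M, N}, H→∅, K→{K}, L→{R}, M→{K, L, N}, P→∅, R→{N}; now {K, L, M, N, R}.
Read 'b': K→{K}, L→{R}, M→{K, L, N}, N→{G, L, P, R}, R→{N}; now {G, K, L, N, P, R}.
Read 'a': G→{K, R}, K→{H}, L→{L, M}, N→{H}, P→{G}, R→{P}; now {G, H, K, L, M, P, R}.
Read 'b': G→{M, N}, H→∅, K→{K}, L→{R}, M→{K, L, N}, P→∅, R→{N}; now {K, L, M, N, R}.
The final set {K, L, M, N, R} contains the accepting state R.

Yes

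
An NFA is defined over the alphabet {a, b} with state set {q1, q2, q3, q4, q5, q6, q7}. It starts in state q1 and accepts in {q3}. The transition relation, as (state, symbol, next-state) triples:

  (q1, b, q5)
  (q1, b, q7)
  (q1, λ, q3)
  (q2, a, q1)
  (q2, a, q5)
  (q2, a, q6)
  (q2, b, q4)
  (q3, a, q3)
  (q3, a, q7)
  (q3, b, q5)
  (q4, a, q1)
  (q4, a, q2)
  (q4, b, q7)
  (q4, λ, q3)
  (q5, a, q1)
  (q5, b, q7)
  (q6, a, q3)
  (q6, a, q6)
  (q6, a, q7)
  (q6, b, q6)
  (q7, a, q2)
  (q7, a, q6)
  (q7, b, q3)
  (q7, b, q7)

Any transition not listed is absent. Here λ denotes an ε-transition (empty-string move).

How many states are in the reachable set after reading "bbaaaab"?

5

Start: ε-closure({q1}) = {q1, q3}.
Read 'b': {q1, q3} → {q5, q7}.
Read 'b': {q5, q7} → {q3, q7}.
Read 'a': {q3, q7} → {q2, q3, q6, q7}.
Read 'a': {q2, q3, q6, q7} → {q1, q2, q3, q5, q6, q7}.
Read 'a': {q1, q2, q3, q5, q6, q7} → {q1, q2, q3, q5, q6, q7}.
Read 'a': {q1, q2, q3, q5, q6, q7} → {q1, q2, q3, q5, q6, q7}.
Read 'b': {q1, q2, q3, q5, q6, q7} → {q3, q4, q5, q6, q7}.
That set has 5 states.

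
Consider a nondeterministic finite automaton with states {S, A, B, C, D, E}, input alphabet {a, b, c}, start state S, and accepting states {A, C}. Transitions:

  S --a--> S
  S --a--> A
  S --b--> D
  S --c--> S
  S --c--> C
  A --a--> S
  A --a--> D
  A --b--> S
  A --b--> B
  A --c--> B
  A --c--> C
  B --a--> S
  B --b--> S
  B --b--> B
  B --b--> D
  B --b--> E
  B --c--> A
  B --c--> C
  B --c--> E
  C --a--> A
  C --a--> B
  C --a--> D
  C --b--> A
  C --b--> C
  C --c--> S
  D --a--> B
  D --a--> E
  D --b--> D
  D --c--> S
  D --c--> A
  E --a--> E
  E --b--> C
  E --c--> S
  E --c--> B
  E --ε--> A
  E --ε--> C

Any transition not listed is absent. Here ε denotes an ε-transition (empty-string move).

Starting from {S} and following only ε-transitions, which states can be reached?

Begin with {S}.
No ε-moves leave this set, so the closure equals the set itself.

{S}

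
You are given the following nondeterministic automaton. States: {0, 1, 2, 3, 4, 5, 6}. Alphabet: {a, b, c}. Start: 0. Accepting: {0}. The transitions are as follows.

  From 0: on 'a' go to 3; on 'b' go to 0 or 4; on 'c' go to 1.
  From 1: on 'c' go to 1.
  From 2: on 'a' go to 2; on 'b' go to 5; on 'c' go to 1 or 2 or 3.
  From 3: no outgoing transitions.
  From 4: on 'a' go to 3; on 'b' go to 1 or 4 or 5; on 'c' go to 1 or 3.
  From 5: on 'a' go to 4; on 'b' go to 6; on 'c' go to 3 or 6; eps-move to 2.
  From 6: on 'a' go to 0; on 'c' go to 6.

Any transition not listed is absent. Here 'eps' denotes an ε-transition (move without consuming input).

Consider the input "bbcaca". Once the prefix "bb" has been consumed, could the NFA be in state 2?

Start in {0}.
Read 'b': {0} → {0, 4}.
Read 'b': {0, 4} → {0, 1, 2, 4, 5}.
State 2 is in {0, 1, 2, 4, 5}.

Yes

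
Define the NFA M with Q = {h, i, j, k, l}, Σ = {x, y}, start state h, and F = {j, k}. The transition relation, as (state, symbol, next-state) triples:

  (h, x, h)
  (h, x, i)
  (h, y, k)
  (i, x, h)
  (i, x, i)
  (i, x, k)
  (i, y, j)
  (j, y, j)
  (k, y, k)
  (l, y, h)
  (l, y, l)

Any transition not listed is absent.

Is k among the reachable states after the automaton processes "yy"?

Yes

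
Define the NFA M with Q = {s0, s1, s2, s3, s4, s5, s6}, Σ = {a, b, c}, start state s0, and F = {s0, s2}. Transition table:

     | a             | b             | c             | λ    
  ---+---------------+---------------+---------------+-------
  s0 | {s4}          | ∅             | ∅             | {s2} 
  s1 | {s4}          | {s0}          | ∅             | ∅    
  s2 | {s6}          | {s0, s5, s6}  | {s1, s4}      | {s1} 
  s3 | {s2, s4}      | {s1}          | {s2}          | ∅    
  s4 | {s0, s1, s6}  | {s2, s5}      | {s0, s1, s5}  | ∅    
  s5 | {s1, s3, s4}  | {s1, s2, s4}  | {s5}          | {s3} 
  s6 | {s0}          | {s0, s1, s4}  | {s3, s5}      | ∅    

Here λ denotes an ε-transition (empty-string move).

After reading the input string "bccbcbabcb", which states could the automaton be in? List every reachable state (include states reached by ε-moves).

{s0, s1, s2, s3, s4, s5, s6}

Start: ε-closure({s0}) = {s0, s1, s2}.
Read 'b': s0→∅, s1→{s0}, s2→{s0, s5, s6}; union {s0, s5, s6}; ε-closure = {s0, s1, s2, s3, s5, s6}.
Read 'c': s0→∅, s1→∅, s2→{s1, s4}, s3→{s2}, s5→{s5}, s6→{s3, s5}; now {s1, s2, s3, s4, s5}.
Read 'c': s1→∅, s2→{s1, s4}, s3→{s2}, s4→{s0, s1, s5}, s5→{s5}; union {s0, s1, s2, s4, s5}; ε-closure = {s0, s1, s2, s3, s4, s5}.
Read 'b': s0→∅, s1→{s0}, s2→{s0, s5, s6}, s3→{s1}, s4→{s2, s5}, s5→{s1, s2, s4}; union {s0, s1, s2, s4, s5, s6}; ε-closure = {s0, s1, s2, s3, s4, s5, s6}.
Read 'c': s0→∅, s1→∅, s2→{s1, s4}, s3→{s2}, s4→{s0, s1, s5}, s5→{s5}, s6→{s3, s5}; now {s0, s1, s2, s3, s4, s5}.
Read 'b': s0→∅, s1→{s0}, s2→{s0, s5, s6}, s3→{s1}, s4→{s2, s5}, s5→{s1, s2, s4}; union {s0, s1, s2, s4, s5, s6}; ε-closure = {s0, s1, s2, s3, s4, s5, s6}.
Read 'a': s0→{s4}, s1→{s4}, s2→{s6}, s3→{s2, s4}, s4→{s0, s1, s6}, s5→{s1, s3, s4}, s6→{s0}; now {s0, s1, s2, s3, s4, s6}.
Read 'b': s0→∅, s1→{s0}, s2→{s0, s5, s6}, s3→{s1}, s4→{s2, s5}, s6→{s0, s1, s4}; union {s0, s1, s2, s4, s5, s6}; ε-closure = {s0, s1, s2, s3, s4, s5, s6}.
Read 'c': s0→∅, s1→∅, s2→{s1, s4}, s3→{s2}, s4→{s0, s1, s5}, s5→{s5}, s6→{s3, s5}; now {s0, s1, s2, s3, s4, s5}.
Read 'b': s0→∅, s1→{s0}, s2→{s0, s5, s6}, s3→{s1}, s4→{s2, s5}, s5→{s1, s2, s4}; union {s0, s1, s2, s4, s5, s6}; ε-closure = {s0, s1, s2, s3, s4, s5, s6}.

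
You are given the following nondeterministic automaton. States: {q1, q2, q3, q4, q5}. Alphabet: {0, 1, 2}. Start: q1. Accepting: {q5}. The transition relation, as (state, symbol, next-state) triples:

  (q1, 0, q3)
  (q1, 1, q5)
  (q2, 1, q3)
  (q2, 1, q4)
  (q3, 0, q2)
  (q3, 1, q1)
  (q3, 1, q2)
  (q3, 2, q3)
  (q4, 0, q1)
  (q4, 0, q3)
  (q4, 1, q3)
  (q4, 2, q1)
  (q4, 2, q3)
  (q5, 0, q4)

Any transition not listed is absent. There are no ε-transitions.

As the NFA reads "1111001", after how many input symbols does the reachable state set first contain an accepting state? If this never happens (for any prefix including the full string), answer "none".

Start in {q1}.
Read '1': {q1} → {q5}.
None of the earlier sets intersect F, but {q5} does.

1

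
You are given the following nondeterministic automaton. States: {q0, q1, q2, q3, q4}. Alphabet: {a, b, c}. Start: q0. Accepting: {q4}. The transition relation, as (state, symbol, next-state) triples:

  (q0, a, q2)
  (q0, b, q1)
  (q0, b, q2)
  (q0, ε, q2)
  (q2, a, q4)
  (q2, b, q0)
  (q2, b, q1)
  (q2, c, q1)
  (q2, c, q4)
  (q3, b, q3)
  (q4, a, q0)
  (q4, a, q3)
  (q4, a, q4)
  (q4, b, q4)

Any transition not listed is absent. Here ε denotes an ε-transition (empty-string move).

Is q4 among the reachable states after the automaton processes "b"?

Start: ε-closure({q0}) = {q0, q2}.
Read 'b': q0→{q1, q2}, q2→{q0, q1}; now {q0, q1, q2}.
State q4 is not in {q0, q1, q2}.

No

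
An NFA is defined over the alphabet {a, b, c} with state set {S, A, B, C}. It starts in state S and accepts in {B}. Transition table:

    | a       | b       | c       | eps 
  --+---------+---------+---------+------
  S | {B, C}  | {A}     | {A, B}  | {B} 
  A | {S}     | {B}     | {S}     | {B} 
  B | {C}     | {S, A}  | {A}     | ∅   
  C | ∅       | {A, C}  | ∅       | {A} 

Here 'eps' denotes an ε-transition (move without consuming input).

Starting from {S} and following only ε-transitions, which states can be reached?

{S, B}

Begin with {S}.
ε-move S → B; add B.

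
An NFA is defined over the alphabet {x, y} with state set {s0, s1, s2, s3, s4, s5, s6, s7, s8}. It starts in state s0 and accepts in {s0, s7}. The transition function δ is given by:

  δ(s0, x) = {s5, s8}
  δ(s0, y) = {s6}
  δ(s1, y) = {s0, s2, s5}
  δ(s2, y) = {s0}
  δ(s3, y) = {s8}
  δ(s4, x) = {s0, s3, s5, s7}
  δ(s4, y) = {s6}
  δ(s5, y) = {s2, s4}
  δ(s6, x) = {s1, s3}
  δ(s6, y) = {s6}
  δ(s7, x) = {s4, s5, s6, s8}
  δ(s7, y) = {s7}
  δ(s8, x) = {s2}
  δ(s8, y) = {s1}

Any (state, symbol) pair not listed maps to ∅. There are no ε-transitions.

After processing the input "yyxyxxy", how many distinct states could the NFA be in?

1

Start in {s0}.
Read 'y': s0→{s6}; now {s6}.
Read 'y': s6→{s6}; now {s6}.
Read 'x': s6→{s1, s3}; now {s1, s3}.
Read 'y': s1→{s0, s2, s5}, s3→{s8}; now {s0, s2, s5, s8}.
Read 'x': s0→{s5, s8}, s2→∅, s5→∅, s8→{s2}; now {s2, s5, s8}.
Read 'x': s2→∅, s5→∅, s8→{s2}; now {s2}.
Read 'y': s2→{s0}; now {s0}.
That set has 1 state.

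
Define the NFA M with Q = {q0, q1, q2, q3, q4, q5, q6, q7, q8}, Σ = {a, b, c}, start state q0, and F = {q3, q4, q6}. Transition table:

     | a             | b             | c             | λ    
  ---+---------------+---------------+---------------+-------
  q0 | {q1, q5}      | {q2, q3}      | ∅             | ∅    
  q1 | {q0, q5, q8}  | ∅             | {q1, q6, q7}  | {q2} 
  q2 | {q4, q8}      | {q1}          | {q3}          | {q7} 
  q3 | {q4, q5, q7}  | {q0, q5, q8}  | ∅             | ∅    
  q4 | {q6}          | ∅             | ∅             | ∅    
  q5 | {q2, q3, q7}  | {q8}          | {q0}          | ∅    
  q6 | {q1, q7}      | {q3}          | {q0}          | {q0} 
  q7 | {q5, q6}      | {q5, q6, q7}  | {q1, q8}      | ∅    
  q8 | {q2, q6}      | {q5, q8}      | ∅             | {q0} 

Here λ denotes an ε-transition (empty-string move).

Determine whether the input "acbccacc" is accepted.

Start in {q0}.
Read 'a': {q0} → {q1, q2, q5, q7}.
Read 'c': {q1, q2, q5, q7} → {q0, q1, q2, q3, q6, q7, q8}.
Read 'b': {q0, q1, q2, q3, q6, q7, q8} → {q0, q1, q2, q3, q5, q6, q7, q8}.
Read 'c': {q0, q1, q2, q3, q5, q6, q7, q8} → {q0, q1, q2, q3, q6, q7, q8}.
Read 'c': {q0, q1, q2, q3, q6, q7, q8} → {q0, q1, q2, q3, q6, q7, q8}.
Read 'a': {q0, q1, q2, q3, q6, q7, q8} → {q0, q1, q2, q4, q5, q6, q7, q8}.
Read 'c': {q0, q1, q2, q4, q5, q6, q7, q8} → {q0, q1, q2, q3, q6, q7, q8}.
Read 'c': {q0, q1, q2, q3, q6, q7, q8} → {q0, q1, q2, q3, q6, q7, q8}.
The final set {q0, q1, q2, q3, q6, q7, q8} contains the accepting states q3, q6.

Yes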